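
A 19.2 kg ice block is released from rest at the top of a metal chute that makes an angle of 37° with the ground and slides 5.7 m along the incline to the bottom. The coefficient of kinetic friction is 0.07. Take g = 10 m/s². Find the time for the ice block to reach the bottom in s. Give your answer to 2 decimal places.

The weight component along the incline is mg sin 37° = 115.548 N and the normal force is N = mg cos 37° = 153.338 N.
Friction up the slope is f = μN = 0.07 × 153.338 = 10.734 N, so the net downslope force is 115.548 − 10.734 = 104.814 N and a = 104.814 / 19.2 = 5.4591 m/s².
Starting from rest, L = ½at², so t = √(2L/a) = √(2 × 5.7 / 5.4591) = 1.4451 s.

1.45 s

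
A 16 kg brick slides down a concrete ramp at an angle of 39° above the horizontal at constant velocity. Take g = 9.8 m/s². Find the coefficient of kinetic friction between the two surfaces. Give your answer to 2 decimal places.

At constant velocity the net force along the incline is zero: mg sin 39° = μ mg cos 39°.
So μ = tan 39° = 0.6293 / 0.7771 = 0.8098.

0.81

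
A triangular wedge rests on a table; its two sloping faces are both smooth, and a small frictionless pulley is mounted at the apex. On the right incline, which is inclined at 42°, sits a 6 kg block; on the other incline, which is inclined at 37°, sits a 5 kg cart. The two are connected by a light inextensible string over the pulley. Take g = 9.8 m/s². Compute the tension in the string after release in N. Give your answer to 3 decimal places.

Resolve each weight along its own incline: the 6 kg mass has component 6 × 9.8 × sin 42° = 39.345 N down its slope, and the 5 kg mass has 5 × 9.8 × sin 37° = 29.489 N down its slope.
The 6 kg side's 39.345 N exceeds the other side's 29.489 N, so that mass slides down and the 5 kg mass slides up. Taking that direction as positive, Newton's second law for the whole system gives 39.345 − 29.489 = (6 + 5) a, so a = 9.856 / 11 = 0.8960 m/s².
For the 5 kg mass (up-slope positive): T − 29.489 = 5 × 0.8960, so T = 33.969 N.

33.969 N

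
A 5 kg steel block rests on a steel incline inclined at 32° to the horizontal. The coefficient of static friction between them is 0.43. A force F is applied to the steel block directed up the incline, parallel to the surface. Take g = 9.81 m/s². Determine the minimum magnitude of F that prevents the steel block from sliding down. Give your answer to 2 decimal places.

8.11 N

The normal force is N = mg cos 32° = 41.597 N. With F at its minimum the steel block is on the verge of sliding down, so static friction is at its maximum μ_s N = 0.43 × 41.597 = 17.887 N and acts up the slope.
Equilibrium along the incline: F + μ_s N = mg sin 32°, so F = 25.993 − 17.887 = 8.106 N.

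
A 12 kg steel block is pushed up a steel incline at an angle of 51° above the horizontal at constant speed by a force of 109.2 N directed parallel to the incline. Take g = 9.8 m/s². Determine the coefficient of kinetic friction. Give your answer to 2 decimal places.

At constant speed ΣF = 0 along the incline. The applied 109.2 N acts up the slope; the weight component mg sin 51° = 91.392 N and kinetic friction μN both act down the slope.
So 109.2 = 91.392 + μ × 74.008, giving μ = (109.2 − 91.392) / 74.008 = 0.2406.

0.24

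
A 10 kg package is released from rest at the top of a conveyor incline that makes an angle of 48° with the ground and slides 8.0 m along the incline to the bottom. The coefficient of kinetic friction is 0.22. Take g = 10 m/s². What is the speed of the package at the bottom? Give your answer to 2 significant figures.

The weight component along the incline is mg sin 48° = 74.314 N and the normal force is N = mg cos 48° = 66.913 N.
Friction up the slope is f = μN = 0.22 × 66.913 = 14.721 N, so the net downslope force is 74.314 − 14.721 = 59.593 N and a = 59.593 / 10 = 5.9593 m/s².
Starting from rest over a distance of 8.0 m, v² = 2aL = 2 × 5.9593 × 8.0 = 95.3488, so v = 9.7647 m/s.

9.8 m/s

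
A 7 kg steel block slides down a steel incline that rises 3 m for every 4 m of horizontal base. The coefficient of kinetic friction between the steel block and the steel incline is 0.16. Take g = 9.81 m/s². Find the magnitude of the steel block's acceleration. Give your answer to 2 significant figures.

Resolving the weight along the incline: the component pulling the steel block down the slope is mg sin 36.87° = 7 × 9.81 × 0.6000 = 41.202 N, and the normal force is N = mg cos 36.87° = 7 × 9.81 × 0.8000 = 54.936 N.
Kinetic friction acts up the slope with magnitude f = μN = 0.16 × 54.936 = 8.790 N.
Net force along the incline is 41.202 − 8.790 = 32.412 N, so a = 32.412 / 7 = 4.6303 m/s².

4.6 m/s²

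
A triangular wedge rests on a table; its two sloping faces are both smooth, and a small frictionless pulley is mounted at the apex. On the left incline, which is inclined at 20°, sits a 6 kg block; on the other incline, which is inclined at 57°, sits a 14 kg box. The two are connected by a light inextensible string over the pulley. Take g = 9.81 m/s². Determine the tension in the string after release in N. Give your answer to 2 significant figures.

Resolve each weight along its own incline: the 6 kg mass has component 6 × 9.81 × sin 20° = 20.131 N down its slope, and the 14 kg mass has 14 × 9.81 × sin 57° = 115.183 N down its slope.
The 14 kg side's 115.183 N exceeds the other side's 20.131 N, so that mass slides down and the 6 kg mass slides up. Taking that direction as positive, Newton's second law for the whole system gives 115.183 − 20.131 = (6 + 14) a, so a = 95.052 / 20 = 4.7526 m/s².
For the 6 kg mass (up-slope positive): T − 20.131 = 6 × 4.7526, so T = 48.647 N.

49 N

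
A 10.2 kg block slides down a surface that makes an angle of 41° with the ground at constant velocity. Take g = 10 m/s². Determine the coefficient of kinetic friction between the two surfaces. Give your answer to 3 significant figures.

At constant velocity the net force along the incline is zero: mg sin 41° = μ mg cos 41°.
So μ = tan 41° = 0.6561 / 0.7547 = 0.8694.

0.869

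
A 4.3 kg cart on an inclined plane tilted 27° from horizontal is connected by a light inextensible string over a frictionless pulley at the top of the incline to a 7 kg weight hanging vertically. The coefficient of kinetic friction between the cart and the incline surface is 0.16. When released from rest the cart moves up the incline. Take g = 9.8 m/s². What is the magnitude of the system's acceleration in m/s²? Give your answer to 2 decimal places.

3.85 m/s²

For the cart on the incline: the weight component along the slope is m₁g sin 27° = 4.3 × 9.8 × 0.4540 = 19.132 N and the normal force is N = m₁g cos 27° = 37.547 N.
Kinetic friction opposes the cart's motion up the incline: f = μN = 0.16 × 37.547 = 6.008 N acting down the slope.
Newton's second law for the cart (up-slope positive): T − 19.132 − 6.008 = 4.3 a. For the hanging weight (downward positive): 7 × 9.8 − T = 7 a.
Adding the two equations eliminates T: 43.460 = 11.3 a, so a = 3.8460 m/s².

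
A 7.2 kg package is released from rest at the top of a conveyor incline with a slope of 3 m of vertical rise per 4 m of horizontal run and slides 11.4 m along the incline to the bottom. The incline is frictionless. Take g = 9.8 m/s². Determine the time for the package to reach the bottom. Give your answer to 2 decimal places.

The weight component along the incline is mg sin 36.87° = 42.336 N and the normal force is N = mg cos 36.87° = 56.448 N.
With no friction, a = g sin 36.87° = 5.8800 m/s².
Starting from rest, L = ½at², so t = √(2L/a) = √(2 × 11.4 / 5.8800) = 1.9691 s.

1.97 s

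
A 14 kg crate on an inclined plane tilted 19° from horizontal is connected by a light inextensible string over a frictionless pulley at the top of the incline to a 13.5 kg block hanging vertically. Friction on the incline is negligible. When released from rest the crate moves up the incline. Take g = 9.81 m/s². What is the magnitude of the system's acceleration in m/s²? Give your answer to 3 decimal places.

For the crate on the incline: the weight component along the slope is m₁g sin 19° = 14 × 9.81 × 0.3256 = 44.718 N and the normal force is N = m₁g cos 19° = 129.858 N.
Newton's second law for the crate (up-slope positive): T − 44.718 = 14 a. For the hanging block (downward positive): 13.5 × 9.81 − T = 13.5 a.
Adding the two equations eliminates T: 87.717 = 27.5 a, so a = 3.1897 m/s².

3.190 m/s²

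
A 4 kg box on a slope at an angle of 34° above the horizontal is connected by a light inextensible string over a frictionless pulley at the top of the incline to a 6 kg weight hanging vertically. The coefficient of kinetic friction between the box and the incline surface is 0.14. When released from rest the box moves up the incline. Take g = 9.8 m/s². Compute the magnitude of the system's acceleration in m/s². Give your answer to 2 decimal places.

3.23 m/s²

For the box on the incline: the weight component along the slope is m₁g sin 34° = 4 × 9.8 × 0.5592 = 21.921 N and the normal force is N = m₁g cos 34° = 32.498 N.
Kinetic friction opposes the box's motion up the incline: f = μN = 0.14 × 32.498 = 4.550 N acting down the slope.
Newton's second law for the box (up-slope positive): T − 21.921 − 4.550 = 4 a. For the hanging weight (downward positive): 6 × 9.8 − T = 6 a.
Adding the two equations eliminates T: 32.329 = 10 a, so a = 3.2329 m/s².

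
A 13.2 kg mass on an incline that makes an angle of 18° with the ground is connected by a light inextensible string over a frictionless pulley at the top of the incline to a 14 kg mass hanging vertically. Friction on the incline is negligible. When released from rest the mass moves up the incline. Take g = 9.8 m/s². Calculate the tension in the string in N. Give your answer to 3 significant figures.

87.2 N

For the mass on the incline: the weight component along the slope is m₁g sin 18° = 13.2 × 9.8 × 0.3090 = 39.972 N and the normal force is N = m₁g cos 18° = 123.029 N.
Newton's second law for the mass (up-slope positive): T − 39.972 = 13.2 a. For the hanging mass (downward positive): 14 × 9.8 − T = 14 a.
Adding the two equations eliminates T: 97.228 = 27.2 a, so a = 3.5746 m/s².
Then from the hanging mass's equation, T = 14 × (9.8 − 3.5746) = 87.156 N.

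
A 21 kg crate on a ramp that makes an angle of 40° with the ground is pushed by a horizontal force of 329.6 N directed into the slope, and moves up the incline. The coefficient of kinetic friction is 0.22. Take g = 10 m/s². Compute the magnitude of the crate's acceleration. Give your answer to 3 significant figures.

The horizontal push has components F cos 40° = 329.6 × 0.7660 = 252.474 N up the incline and F sin 40° = 329.6 × 0.6428 = 211.867 N pressing into the surface.
The normal force is therefore N = mg cos 40° + F sin 40° = 160.860 + 211.867 = 372.727 N, and kinetic friction down the slope is μN = 0.22 × 372.727 = 82.000 N.
Along the incline: F cos 40° − mg sin 40° − μN = ma, so 252.474 − 134.988 − 82.000 = 21 a, giving a = 1.6898 m/s².

1.69 m/s²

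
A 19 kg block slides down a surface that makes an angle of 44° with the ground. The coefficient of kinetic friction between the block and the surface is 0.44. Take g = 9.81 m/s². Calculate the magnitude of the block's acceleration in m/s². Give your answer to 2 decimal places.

3.71 m/s²

Resolving the weight along the incline: the component pulling the block down the slope is mg sin 44° = 19 × 9.81 × 0.6947 = 129.485 N, and the normal force is N = mg cos 44° = 19 × 9.81 × 0.7193 = 134.070 N.
Kinetic friction acts up the slope with magnitude f = μN = 0.44 × 134.070 = 58.991 N.
Net force along the incline is 129.485 − 58.991 = 70.494 N, so a = 70.494 / 19 = 3.7102 m/s².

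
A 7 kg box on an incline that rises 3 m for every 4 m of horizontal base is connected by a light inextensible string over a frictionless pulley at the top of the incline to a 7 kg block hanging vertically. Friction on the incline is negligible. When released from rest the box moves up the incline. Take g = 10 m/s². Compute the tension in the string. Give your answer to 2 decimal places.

56.00 N

For the box on the incline: the weight component along the slope is m₁g sin 36.87° = 7 × 10 × 0.6000 = 42.000 N and the normal force is N = m₁g cos 36.87° = 56.000 N.
Newton's second law for the box (up-slope positive): T − 42.000 = 7 a. For the hanging block (downward positive): 7 × 10 − T = 7 a.
Adding the two equations eliminates T: 28.000 = 14 a, so a = 2.0000 m/s².
Then from the hanging block's equation, T = 7 × (10 − 2.0000) = 56.000 N.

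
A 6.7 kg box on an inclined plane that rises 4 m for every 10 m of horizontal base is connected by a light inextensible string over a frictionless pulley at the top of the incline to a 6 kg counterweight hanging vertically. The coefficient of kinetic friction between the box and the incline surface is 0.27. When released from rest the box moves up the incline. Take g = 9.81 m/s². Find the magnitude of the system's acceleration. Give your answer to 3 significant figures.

For the box on the incline: the weight component along the slope is m₁g sin 21.80° = 6.7 × 9.81 × 0.3714 = 24.411 N and the normal force is N = m₁g cos 21.80° = 61.026 N.
Kinetic friction opposes the box's motion up the incline: f = μN = 0.27 × 61.026 = 16.477 N acting down the slope.
Newton's second law for the box (up-slope positive): T − 24.411 − 16.477 = 6.7 a. For the hanging counterweight (downward positive): 6 × 9.81 − T = 6 a.
Adding the two equations eliminates T: 17.972 = 12.7 a, so a = 1.4151 m/s².

1.42 m/s²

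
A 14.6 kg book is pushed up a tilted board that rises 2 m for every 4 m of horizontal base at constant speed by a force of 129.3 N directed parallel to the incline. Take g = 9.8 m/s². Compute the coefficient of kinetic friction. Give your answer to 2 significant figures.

At constant speed ΣF = 0 along the incline. The applied 129.3 N acts up the slope; the weight component mg sin 26.57° = 63.987 N and kinetic friction μN both act down the slope.
So 129.3 = 63.987 + μ × 127.975, giving μ = (129.3 − 63.987) / 127.975 = 0.5104.

0.51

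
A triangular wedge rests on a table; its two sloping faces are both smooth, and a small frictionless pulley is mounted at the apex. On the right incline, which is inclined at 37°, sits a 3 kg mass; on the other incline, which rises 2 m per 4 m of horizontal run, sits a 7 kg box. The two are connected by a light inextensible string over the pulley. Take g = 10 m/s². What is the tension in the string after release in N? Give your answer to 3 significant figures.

Resolve each weight along its own incline: the 3 kg mass has component 3 × 10 × sin 37° = 18.054 N down its slope, and the 7 kg mass has 7 × 10 × sin 26.57° = 31.305 N down its slope.
The 7 kg side's 31.305 N exceeds the other side's 18.054 N, so that mass slides down and the 3 kg mass slides up. Taking that direction as positive, Newton's second law for the whole system gives 31.305 − 18.054 = (3 + 7) a, so a = 13.251 / 10 = 1.3251 m/s².
For the 3 kg mass (up-slope positive): T − 18.054 = 3 × 1.3251, so T = 22.029 N.

22.0 N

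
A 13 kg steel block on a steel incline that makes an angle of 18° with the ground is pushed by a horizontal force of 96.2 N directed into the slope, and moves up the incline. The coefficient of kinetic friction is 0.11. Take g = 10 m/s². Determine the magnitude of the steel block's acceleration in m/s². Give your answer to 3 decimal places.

2.650 m/s²

The horizontal push has components F cos 18° = 96.2 × 0.9511 = 91.496 N up the incline and F sin 18° = 96.2 × 0.3090 = 29.726 N pressing into the surface.
The normal force is therefore N = mg cos 18° + F sin 18° = 123.643 + 29.726 = 153.369 N, and kinetic friction down the slope is μN = 0.11 × 153.369 = 16.871 N.
Along the incline: F cos 18° − mg sin 18° − μN = ma, so 91.496 − 40.170 − 16.871 = 13 a, giving a = 2.6504 m/s².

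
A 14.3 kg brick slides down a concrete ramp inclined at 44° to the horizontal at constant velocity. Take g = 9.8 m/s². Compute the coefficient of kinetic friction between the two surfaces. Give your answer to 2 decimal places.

At constant velocity the net force along the incline is zero: mg sin 44° = μ mg cos 44°.
So μ = tan 44° = 0.6947 / 0.7193 = 0.9658.

0.97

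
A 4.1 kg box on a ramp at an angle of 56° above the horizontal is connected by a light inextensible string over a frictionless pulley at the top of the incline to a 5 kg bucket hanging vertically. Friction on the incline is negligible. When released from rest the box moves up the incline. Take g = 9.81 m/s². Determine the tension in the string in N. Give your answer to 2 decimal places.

40.42 N

For the box on the incline: the weight component along the slope is m₁g sin 56° = 4.1 × 9.81 × 0.8290 = 33.343 N and the normal force is N = m₁g cos 56° = 22.491 N.
Newton's second law for the box (up-slope positive): T − 33.343 = 4.1 a. For the hanging bucket (downward positive): 5 × 9.81 − T = 5 a.
Adding the two equations eliminates T: 15.707 = 9.1 a, so a = 1.7260 m/s².
Then from the hanging bucket's equation, T = 5 × (9.81 − 1.7260) = 40.420 N.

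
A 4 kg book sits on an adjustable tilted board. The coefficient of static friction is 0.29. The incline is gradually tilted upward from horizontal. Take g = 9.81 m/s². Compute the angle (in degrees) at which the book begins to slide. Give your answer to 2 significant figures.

16°

At the threshold of sliding, static friction is at its maximum μ_s N and exactly balances the weight component along the incline: mg sin θ = μ_s mg cos θ.
Hence tan θ = μ_s = 0.29, so θ = arctan(0.29) = 16.1722°.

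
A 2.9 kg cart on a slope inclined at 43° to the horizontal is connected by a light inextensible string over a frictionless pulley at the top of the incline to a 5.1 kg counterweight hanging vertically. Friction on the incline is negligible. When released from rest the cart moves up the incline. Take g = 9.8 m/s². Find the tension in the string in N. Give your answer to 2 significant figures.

For the cart on the incline: the weight component along the slope is m₁g sin 43° = 2.9 × 9.8 × 0.6820 = 19.382 N and the normal force is N = m₁g cos 43° = 20.785 N.
Newton's second law for the cart (up-slope positive): T − 19.382 = 2.9 a. For the hanging counterweight (downward positive): 5.1 × 9.8 − T = 5.1 a.
Adding the two equations eliminates T: 30.598 = 8 a, so a = 3.8247 m/s².
Then from the hanging counterweight's equation, T = 5.1 × (9.8 − 3.8247) = 30.474 N.

30 N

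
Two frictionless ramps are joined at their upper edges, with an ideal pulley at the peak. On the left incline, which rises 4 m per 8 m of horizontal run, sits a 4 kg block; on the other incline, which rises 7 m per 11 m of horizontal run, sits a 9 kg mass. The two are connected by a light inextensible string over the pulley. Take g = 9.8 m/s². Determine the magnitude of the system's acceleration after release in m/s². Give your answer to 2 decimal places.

2.29 m/s²

Resolve each weight along its own incline: the 4 kg mass has component 4 × 9.8 × sin 26.57° = 17.531 N down its slope, and the 9 kg mass has 9 × 9.8 × sin 32.47° = 47.352 N down its slope.
The 9 kg side's 47.352 N exceeds the other side's 17.531 N, so that mass slides down and the 4 kg mass slides up. Taking that direction as positive, Newton's second law for the whole system gives 47.352 − 17.531 = (4 + 9) a, so a = 29.821 / 13 = 2.2939 m/s².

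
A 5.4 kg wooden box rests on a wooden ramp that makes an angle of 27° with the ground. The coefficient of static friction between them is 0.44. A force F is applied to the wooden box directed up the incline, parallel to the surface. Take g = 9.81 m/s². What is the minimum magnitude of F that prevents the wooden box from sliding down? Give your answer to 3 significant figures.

3.28 N

The normal force is N = mg cos 27° = 47.200 N. With F at its minimum the wooden box is on the verge of sliding down, so static friction is at its maximum μ_s N = 0.44 × 47.200 = 20.768 N and acts up the slope.
Equilibrium along the incline: F + μ_s N = mg sin 27°, so F = 24.050 − 20.768 = 3.282 N.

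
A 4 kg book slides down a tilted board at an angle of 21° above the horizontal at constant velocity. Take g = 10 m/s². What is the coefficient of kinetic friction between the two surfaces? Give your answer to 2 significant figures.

At constant velocity the net force along the incline is zero: mg sin 21° = μ mg cos 21°.
So μ = tan 21° = 0.3584 / 0.9336 = 0.3839.

0.38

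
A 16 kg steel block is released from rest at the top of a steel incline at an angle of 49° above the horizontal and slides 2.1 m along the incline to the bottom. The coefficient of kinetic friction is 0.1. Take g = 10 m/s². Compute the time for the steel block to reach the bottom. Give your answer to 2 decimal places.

0.78 s

The weight component along the incline is mg sin 49° = 120.754 N and the normal force is N = mg cos 49° = 104.969 N.
Friction up the slope is f = μN = 0.1 × 104.969 = 10.497 N, so the net downslope force is 120.754 − 10.497 = 110.257 N and a = 110.257 / 16 = 6.8911 m/s².
Starting from rest, L = ½at², so t = √(2L/a) = √(2 × 2.1 / 6.8911) = 0.7807 s.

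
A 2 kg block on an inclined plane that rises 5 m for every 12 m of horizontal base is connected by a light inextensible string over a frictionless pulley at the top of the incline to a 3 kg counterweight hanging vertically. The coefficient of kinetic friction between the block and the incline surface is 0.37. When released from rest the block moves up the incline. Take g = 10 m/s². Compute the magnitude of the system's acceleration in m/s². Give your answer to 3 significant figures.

For the block on the incline: the weight component along the slope is m₁g sin 22.62° = 2 × 10 × 0.3846 = 7.692 N and the normal force is N = m₁g cos 22.62° = 18.462 N.
Kinetic friction opposes the block's motion up the incline: f = μN = 0.37 × 18.462 = 6.831 N acting down the slope.
Newton's second law for the block (up-slope positive): T − 7.692 − 6.831 = 2 a. For the hanging counterweight (downward positive): 3 × 10 − T = 3 a.
Adding the two equations eliminates T: 15.477 = 5 a, so a = 3.0954 m/s².

3.10 m/s²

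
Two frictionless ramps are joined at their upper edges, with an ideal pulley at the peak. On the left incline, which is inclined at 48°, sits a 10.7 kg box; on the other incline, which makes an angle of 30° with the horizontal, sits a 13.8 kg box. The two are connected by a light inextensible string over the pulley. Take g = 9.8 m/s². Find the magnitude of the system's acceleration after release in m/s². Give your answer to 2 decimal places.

Resolve each weight along its own incline: the 10.7 kg mass has component 10.7 × 9.8 × sin 48° = 77.926 N down its slope, and the 13.8 kg mass has 13.8 × 9.8 × sin 30° = 67.620 N down its slope.
The 10.7 kg side's 77.926 N exceeds the other side's 67.620 N, so that mass slides down and the 13.8 kg mass slides up. Taking that direction as positive, Newton's second law for the whole system gives 77.926 − 67.620 = (10.7 + 13.8) a, so a = 10.306 / 24.5 = 0.4207 m/s².

0.42 m/s²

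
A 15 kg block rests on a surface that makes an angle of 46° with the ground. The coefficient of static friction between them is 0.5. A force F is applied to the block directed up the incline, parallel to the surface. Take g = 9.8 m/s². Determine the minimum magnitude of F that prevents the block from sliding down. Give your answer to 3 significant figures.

The normal force is N = mg cos 46° = 102.115 N. With F at its minimum the block is on the verge of sliding down, so static friction is at its maximum μ_s N = 0.5 × 102.115 = 51.057 N and acts up the slope.
Equilibrium along the incline: F + μ_s N = mg sin 46°, so F = 105.743 − 51.057 = 54.686 N.

54.7 N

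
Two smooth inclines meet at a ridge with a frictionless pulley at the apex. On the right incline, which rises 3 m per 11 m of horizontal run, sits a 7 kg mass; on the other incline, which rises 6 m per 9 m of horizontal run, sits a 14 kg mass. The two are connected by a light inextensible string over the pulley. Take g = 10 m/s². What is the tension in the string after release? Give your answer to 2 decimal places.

38.16 N

Resolve each weight along its own incline: the 7 kg mass has component 7 × 10 × sin 15.26° = 18.418 N down its slope, and the 14 kg mass has 14 × 10 × sin 33.69° = 77.658 N down its slope.
The 14 kg side's 77.658 N exceeds the other side's 18.418 N, so that mass slides down and the 7 kg mass slides up. Taking that direction as positive, Newton's second law for the whole system gives 77.658 − 18.418 = (7 + 14) a, so a = 59.240 / 21 = 2.8210 m/s².
For the 7 kg mass (up-slope positive): T − 18.418 = 7 × 2.8210, so T = 38.165 N.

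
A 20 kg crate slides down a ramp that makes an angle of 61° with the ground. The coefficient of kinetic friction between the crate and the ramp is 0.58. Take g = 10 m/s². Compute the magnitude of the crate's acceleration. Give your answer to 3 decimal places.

Resolving the weight along the incline: the component pulling the crate down the slope is mg sin 61° = 20 × 10 × 0.8746 = 174.920 N, and the normal force is N = mg cos 61° = 20 × 10 × 0.4848 = 96.960 N.
Kinetic friction acts up the slope with magnitude f = μN = 0.58 × 96.960 = 56.237 N.
Net force along the incline is 174.920 − 56.237 = 118.683 N, so a = 118.683 / 20 = 5.9342 m/s².

5.934 m/s²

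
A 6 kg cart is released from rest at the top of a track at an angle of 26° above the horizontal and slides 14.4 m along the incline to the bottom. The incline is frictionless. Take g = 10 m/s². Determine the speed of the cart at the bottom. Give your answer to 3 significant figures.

The weight component along the incline is mg sin 26° = 26.302 N and the normal force is N = mg cos 26° = 53.928 N.
With no friction, a = g sin 26° = 4.3837 m/s².
Starting from rest over a distance of 14.4 m, v² = 2aL = 2 × 4.3837 × 14.4 = 126.2506, so v = 11.2361 m/s.

11.2 m/s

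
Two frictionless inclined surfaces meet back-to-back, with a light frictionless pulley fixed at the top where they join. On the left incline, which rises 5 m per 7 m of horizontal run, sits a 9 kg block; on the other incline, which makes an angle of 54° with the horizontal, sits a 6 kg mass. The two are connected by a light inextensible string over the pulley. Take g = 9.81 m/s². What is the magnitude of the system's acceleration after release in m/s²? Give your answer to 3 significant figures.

Resolve each weight along its own incline: the 9 kg mass has component 9 × 9.81 × sin 35.54° = 51.318 N down its slope, and the 6 kg mass has 6 × 9.81 × sin 54° = 47.619 N down its slope.
The 9 kg side's 51.318 N exceeds the other side's 47.619 N, so that mass slides down and the 6 kg mass slides up. Taking that direction as positive, Newton's second law for the whole system gives 51.318 − 47.619 = (9 + 6) a, so a = 3.699 / 15 = 0.2466 m/s².

0.247 m/s²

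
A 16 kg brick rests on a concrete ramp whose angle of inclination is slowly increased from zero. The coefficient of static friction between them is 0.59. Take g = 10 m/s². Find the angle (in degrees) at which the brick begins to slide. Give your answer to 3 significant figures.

30.5°

At the threshold of sliding, static friction is at its maximum μ_s N and exactly balances the weight component along the incline: mg sin θ = μ_s mg cos θ.
Hence tan θ = μ_s = 0.59, so θ = arctan(0.59) = 30.5406°.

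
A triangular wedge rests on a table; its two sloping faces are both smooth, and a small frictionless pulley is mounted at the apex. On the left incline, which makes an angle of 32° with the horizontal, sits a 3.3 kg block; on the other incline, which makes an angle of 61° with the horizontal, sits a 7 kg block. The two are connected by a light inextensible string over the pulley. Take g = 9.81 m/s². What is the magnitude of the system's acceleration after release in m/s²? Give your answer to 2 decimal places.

Resolve each weight along its own incline: the 3.3 kg mass has component 3.3 × 9.81 × sin 32° = 17.155 N down its slope, and the 7 kg mass has 7 × 9.81 × sin 61° = 60.060 N down its slope.
The 7 kg side's 60.060 N exceeds the other side's 17.155 N, so that mass slides down and the 3.3 kg mass slides up. Taking that direction as positive, Newton's second law for the whole system gives 60.060 − 17.155 = (3.3 + 7) a, so a = 42.905 / 10.3 = 4.1655 m/s².

4.17 m/s²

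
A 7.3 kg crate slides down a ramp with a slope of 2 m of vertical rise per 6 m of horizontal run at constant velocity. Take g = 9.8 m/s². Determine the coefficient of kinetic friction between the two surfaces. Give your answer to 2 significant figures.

0.33

At constant velocity the net force along the incline is zero: mg sin 18.43° = μ mg cos 18.43°.
So μ = tan 18.43° = 0.3162 / 0.9487 = 0.3333.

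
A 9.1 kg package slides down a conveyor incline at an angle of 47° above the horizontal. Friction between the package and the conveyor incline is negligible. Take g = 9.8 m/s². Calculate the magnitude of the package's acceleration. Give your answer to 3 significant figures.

7.17 m/s²

Resolving the weight along the incline: the component pulling the package down the slope is mg sin 47° = 9.1 × 9.8 × 0.7314 = 65.226 N, and the normal force is N = mg cos 47° = 9.1 × 9.8 × 0.6820 = 60.821 N.
With no friction the net force along the incline is 65.226 N, so a = g sin 47° = 65.226 / 9.1 = 7.1677 m/s².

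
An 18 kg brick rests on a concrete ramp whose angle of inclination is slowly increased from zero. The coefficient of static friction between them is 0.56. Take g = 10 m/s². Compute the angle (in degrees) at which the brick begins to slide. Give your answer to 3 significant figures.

At the threshold of sliding, static friction is at its maximum μ_s N and exactly balances the weight component along the incline: mg sin θ = μ_s mg cos θ.
Hence tan θ = μ_s = 0.56, so θ = arctan(0.56) = 29.2488°.

29.2°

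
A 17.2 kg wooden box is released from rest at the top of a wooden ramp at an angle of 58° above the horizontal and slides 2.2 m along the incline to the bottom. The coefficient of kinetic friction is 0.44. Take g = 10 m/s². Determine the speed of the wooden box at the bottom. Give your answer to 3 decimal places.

The weight component along the incline is mg sin 58° = 145.864 N and the normal force is N = mg cos 58° = 91.146 N.
Friction up the slope is f = μN = 0.44 × 91.146 = 40.104 N, so the net downslope force is 145.864 − 40.104 = 105.760 N and a = 105.760 / 17.2 = 6.1488 m/s².
Starting from rest over a distance of 2.2 m, v² = 2aL = 2 × 6.1488 × 2.2 = 27.0547, so v = 5.2014 m/s.

5.201 m/s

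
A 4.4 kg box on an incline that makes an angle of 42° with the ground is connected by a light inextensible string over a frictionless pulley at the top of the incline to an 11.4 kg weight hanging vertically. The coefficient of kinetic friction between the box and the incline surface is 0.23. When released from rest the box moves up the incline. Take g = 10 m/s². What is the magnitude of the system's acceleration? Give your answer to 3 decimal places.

For the box on the incline: the weight component along the slope is m₁g sin 42° = 4.4 × 10 × 0.6691 = 29.440 N and the normal force is N = m₁g cos 42° = 32.698 N.
Kinetic friction opposes the box's motion up the incline: f = μN = 0.23 × 32.698 = 7.521 N acting down the slope.
Newton's second law for the box (up-slope positive): T − 29.440 − 7.521 = 4.4 a. For the hanging weight (downward positive): 11.4 × 10 − T = 11.4 a.
Adding the two equations eliminates T: 77.039 = 15.8 a, so a = 4.8759 m/s².

4.876 m/s²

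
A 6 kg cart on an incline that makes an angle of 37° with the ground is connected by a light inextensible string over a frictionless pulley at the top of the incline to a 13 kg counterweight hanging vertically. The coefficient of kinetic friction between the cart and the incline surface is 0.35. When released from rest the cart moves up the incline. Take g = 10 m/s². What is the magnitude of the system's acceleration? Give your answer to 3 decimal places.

4.059 m/s²

For the cart on the incline: the weight component along the slope is m₁g sin 37° = 6 × 10 × 0.6018 = 36.108 N and the normal force is N = m₁g cos 37° = 47.918 N.
Kinetic friction opposes the cart's motion up the incline: f = μN = 0.35 × 47.918 = 16.771 N acting down the slope.
Newton's second law for the cart (up-slope positive): T − 36.108 − 16.771 = 6 a. For the hanging counterweight (downward positive): 13 × 10 − T = 13 a.
Adding the two equations eliminates T: 77.121 = 19 a, so a = 4.0590 m/s².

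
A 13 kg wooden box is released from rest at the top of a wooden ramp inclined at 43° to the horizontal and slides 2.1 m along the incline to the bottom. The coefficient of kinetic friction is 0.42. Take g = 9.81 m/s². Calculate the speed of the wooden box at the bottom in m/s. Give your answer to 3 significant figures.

3.93 m/s

The weight component along the incline is mg sin 43° = 86.975 N and the normal force is N = mg cos 43° = 93.270 N.
Friction up the slope is f = μN = 0.42 × 93.270 = 39.173 N, so the net downslope force is 86.975 − 39.173 = 47.802 N and a = 47.802 / 13 = 3.6771 m/s².
Starting from rest over a distance of 2.1 m, v² = 2aL = 2 × 3.6771 × 2.1 = 15.4438, so v = 3.9299 m/s.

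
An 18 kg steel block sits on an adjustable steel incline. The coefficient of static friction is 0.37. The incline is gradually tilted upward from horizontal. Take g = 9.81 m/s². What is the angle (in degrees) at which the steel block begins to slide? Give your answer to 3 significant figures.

At the threshold of sliding, static friction is at its maximum μ_s N and exactly balances the weight component along the incline: mg sin θ = μ_s mg cos θ.
Hence tan θ = μ_s = 0.37, so θ = arctan(0.37) = 20.3045°.

20.3°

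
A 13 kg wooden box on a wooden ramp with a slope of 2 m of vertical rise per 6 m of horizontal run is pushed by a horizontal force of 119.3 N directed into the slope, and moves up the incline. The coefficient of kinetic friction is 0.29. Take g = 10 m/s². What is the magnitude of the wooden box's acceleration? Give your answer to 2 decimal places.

1.95 m/s²

The horizontal push has components F cos 18.43° = 119.3 × 0.9487 = 113.180 N up the incline and F sin 18.43° = 119.3 × 0.3162 = 37.723 N pressing into the surface.
The normal force is therefore N = mg cos 18.43° + F sin 18.43° = 123.331 + 37.723 = 161.054 N, and kinetic friction down the slope is μN = 0.29 × 161.054 = 46.706 N.
Along the incline: F cos 18.43° − mg sin 18.43° − μN = ma, so 113.180 − 41.106 − 46.706 = 13 a, giving a = 1.9514 m/s².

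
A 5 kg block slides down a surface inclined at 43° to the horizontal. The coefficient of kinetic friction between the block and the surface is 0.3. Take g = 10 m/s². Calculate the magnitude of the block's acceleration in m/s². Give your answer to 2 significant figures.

Resolving the weight along the incline: the component pulling the block down the slope is mg sin 43° = 5 × 10 × 0.6820 = 34.100 N, and the normal force is N = mg cos 43° = 5 × 10 × 0.7314 = 36.570 N.
Kinetic friction acts up the slope with magnitude f = μN = 0.3 × 36.570 = 10.971 N.
Net force along the incline is 34.100 − 10.971 = 23.129 N, so a = 23.129 / 5 = 4.6258 m/s².

4.6 m/s²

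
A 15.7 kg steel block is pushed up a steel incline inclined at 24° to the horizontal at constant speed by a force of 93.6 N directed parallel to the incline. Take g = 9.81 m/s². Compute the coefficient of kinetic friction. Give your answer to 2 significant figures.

At constant speed ΣF = 0 along the incline. The applied 93.6 N acts up the slope; the weight component mg sin 24° = 62.644 N and kinetic friction μN both act down the slope.
So 93.6 = 62.644 + μ × 140.702, giving μ = (93.6 − 62.644) / 140.702 = 0.2200.

0.22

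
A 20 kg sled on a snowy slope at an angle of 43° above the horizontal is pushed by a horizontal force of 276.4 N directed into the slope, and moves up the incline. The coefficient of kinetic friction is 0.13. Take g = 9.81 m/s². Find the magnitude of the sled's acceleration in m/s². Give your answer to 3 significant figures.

1.26 m/s²

The horizontal push has components F cos 43° = 276.4 × 0.7314 = 202.159 N up the incline and F sin 43° = 276.4 × 0.6820 = 188.505 N pressing into the surface.
The normal force is therefore N = mg cos 43° + F sin 43° = 143.501 + 188.505 = 332.006 N, and kinetic friction down the slope is μN = 0.13 × 332.006 = 43.161 N.
Along the incline: F cos 43° − mg sin 43° − μN = ma, so 202.159 − 133.808 − 43.161 = 20 a, giving a = 1.2595 m/s².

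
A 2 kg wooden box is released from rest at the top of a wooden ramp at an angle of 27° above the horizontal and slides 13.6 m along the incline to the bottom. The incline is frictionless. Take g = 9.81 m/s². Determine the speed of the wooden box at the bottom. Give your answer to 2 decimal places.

11.01 m/s

The weight component along the incline is mg sin 27° = 8.907 N and the normal force is N = mg cos 27° = 17.482 N.
With no friction, a = g sin 27° = 4.4536 m/s².
Starting from rest over a distance of 13.6 m, v² = 2aL = 2 × 4.4536 × 13.6 = 121.1379, so v = 11.0063 m/s.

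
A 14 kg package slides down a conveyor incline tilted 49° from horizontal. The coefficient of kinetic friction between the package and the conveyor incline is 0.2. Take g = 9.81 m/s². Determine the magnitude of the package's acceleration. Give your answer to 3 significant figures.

6.12 m/s²

Resolving the weight along the incline: the component pulling the package down the slope is mg sin 49° = 14 × 9.81 × 0.7547 = 103.650 N, and the normal force is N = mg cos 49° = 14 × 9.81 × 0.6561 = 90.109 N.
Kinetic friction acts up the slope with magnitude f = μN = 0.2 × 90.109 = 18.022 N.
Net force along the incline is 103.650 − 18.022 = 85.628 N, so a = 85.628 / 14 = 6.1163 m/s².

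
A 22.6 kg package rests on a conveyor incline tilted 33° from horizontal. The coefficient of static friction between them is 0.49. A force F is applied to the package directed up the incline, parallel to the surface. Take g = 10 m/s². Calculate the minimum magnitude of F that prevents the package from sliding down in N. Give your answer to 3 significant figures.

The normal force is N = mg cos 33° = 189.540 N. With F at its minimum the package is on the verge of sliding down, so static friction is at its maximum μ_s N = 0.49 × 189.540 = 92.875 N and acts up the slope.
Equilibrium along the incline: F + μ_s N = mg sin 33°, so F = 123.088 − 92.875 = 30.213 N.

30.2 N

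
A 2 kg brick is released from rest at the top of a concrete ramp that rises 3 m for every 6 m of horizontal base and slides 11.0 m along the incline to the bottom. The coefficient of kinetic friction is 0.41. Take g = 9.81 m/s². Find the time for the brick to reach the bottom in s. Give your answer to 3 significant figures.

The weight component along the incline is mg sin 26.57° = 8.774 N and the normal force is N = mg cos 26.57° = 17.549 N.
Friction up the slope is f = μN = 0.41 × 17.549 = 7.195 N, so the net downslope force is 8.774 − 7.195 = 1.579 N and a = 1.579 / 2 = 0.7895 m/s².
Starting from rest, L = ½at², so t = √(2L/a) = √(2 × 11.0 / 0.7895) = 5.2788 s.

5.28 s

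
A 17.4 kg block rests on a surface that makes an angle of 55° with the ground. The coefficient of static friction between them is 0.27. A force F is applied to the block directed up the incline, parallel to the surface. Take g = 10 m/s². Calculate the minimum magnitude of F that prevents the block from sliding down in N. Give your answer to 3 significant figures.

116 N

The normal force is N = mg cos 55° = 99.802 N. With F at its minimum the block is on the verge of sliding down, so static friction is at its maximum μ_s N = 0.27 × 99.802 = 26.947 N and acts up the slope.
Equilibrium along the incline: F + μ_s N = mg sin 55°, so F = 142.532 − 26.947 = 115.585 N.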